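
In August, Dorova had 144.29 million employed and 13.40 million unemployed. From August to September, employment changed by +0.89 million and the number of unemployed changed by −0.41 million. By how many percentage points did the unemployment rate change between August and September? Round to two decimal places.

August: labor force = 144.29 + 13.40 = 157.69; u = 13.40/157.69 = 8.50%.
September: labor force = 145.18 + 12.99 = 158.17; u = 12.99/158.17 = 8.21%.
Change = 8.21% − 8.50% = −0.29 pp.

The unemployment rate changed by −0.29 percentage points.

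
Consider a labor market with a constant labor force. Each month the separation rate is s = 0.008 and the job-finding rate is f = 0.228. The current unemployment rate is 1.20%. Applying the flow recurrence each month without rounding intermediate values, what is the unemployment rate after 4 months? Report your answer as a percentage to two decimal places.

With a fixed labor force, u_{t+1} = u_t + s·(1−u_t) − f·u_t = u_t·(1−s−f) + s.
Here 1−s−f = 0.764 and s = 0.008.
u_1 = 0.012000 × 0.764 + 0.008 = 0.017168.
u_2 = 0.017168 × 0.764 + 0.008 = 0.021116.
u_3 = 0.021116 × 0.764 + 0.008 = 0.024133.
u_4 = 0.024133 × 0.764 + 0.008 = 0.026438.

Unemployment rate after four months ≈ 2.64%.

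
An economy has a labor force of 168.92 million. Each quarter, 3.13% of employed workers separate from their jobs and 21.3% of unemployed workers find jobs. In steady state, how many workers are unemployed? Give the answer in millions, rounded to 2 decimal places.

About 21.64 million are unemployed in steady state.

Steady-state unemployment rate u* = s/(s+f) = 3.13/(3.13+21.3) = 0.128121.
Unemployed = u* × labor force = 0.128121 × 168.92 ≈ 21.64 million.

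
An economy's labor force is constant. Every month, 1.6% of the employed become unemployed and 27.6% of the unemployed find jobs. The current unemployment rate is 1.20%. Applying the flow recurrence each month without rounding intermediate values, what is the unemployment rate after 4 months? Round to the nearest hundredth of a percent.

With a fixed labor force, u_{t+1} = u_t + s·(1−u_t) − f·u_t = u_t·(1−s−f) + s.
Here 1−s−f = 0.708 and s = 0.016.
u_1 = 0.012000 × 0.708 + 0.016 = 0.024496.
u_2 = 0.024496 × 0.708 + 0.016 = 0.033343.
u_3 = 0.033343 × 0.708 + 0.016 = 0.039607.
u_4 = 0.039607 × 0.708 + 0.016 = 0.044042.

Unemployment rate after four months ≈ 4.40%.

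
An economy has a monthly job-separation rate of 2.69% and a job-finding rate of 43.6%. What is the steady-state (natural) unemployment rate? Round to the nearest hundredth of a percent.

Steady-state unemployment rate ≈ 5.81%.

At steady state the flows balance: s·E = f·U, so U/(E+U) = s/(s+f).
u* = 2.69 / (2.69 + 43.6) = 2.69 / 46.29 = 5.81%.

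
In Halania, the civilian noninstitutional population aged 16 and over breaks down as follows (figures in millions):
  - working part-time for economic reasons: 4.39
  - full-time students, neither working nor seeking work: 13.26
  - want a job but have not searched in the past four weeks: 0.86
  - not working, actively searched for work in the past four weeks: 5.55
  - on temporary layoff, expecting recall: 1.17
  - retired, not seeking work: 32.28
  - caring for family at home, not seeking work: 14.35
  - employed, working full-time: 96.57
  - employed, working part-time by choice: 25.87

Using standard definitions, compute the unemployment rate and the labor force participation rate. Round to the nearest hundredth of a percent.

Employed = 4.39 + 96.57 + 25.87 = 126.83 million (anyone who worked, including part-time for economic reasons, counts as employed).
Unemployed = 5.55 + 1.17 = 6.72 million (jobless and actively searching, or on temporary layoff).
Labor force = 126.83 + 6.72 = 133.55 million.
Not in labor force = 13.26 + 0.86 + 32.28 + 14.35 = 60.75 million (those not working and not actively searching are outside the labor force — including those who want a job but have given up searching).
Civilian working-age population = 133.55 + 60.75 = 194.30 million.
Unemployment rate = 6.72 / 133.55 = 5.03%.
Labor force participation rate = 133.55 / 194.30 = 68.73%.

Unemployment rate ≈ 5.03%; labor force participation rate ≈ 68.73%.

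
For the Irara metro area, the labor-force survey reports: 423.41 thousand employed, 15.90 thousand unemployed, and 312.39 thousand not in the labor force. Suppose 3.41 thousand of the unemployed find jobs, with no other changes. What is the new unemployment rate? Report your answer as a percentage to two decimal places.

Initially, labor force = 423.41 + 15.90 = 439.31 thousand, so u = 15.90/439.31 = 3.62%.
After the change, unemployed falls and employed rises by 3.41; labor force unchanged → E = 426.82, U = 12.49, labor force = 439.31 thousand.
New unemployment rate = 12.49 / 439.31 = 2.84%.

New unemployment rate ≈ 2.84%.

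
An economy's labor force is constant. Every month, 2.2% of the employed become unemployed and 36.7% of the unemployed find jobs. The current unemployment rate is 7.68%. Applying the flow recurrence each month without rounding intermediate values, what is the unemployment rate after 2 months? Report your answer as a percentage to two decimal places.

With a fixed labor force, u_{t+1} = u_t + s·(1−u_t) − f·u_t = u_t·(1−s−f) + s.
Here 1−s−f = 0.611 and s = 0.022.
u_1 = 0.076800 × 0.611 + 0.022 = 0.068925.
u_2 = 0.068925 × 0.611 + 0.022 = 0.064113.

Unemployment rate after two months ≈ 6.41%.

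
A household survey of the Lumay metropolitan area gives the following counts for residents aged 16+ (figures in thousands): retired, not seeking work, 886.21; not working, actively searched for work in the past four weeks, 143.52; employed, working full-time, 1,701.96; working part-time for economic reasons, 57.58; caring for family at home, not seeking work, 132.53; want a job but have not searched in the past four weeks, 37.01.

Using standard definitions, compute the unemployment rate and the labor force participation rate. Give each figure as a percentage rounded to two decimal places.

Unemployment rate ≈ 7.54%; labor force participation rate ≈ 64.32%.

Employed = 1,701.96 + 57.58 = 1,759.54 thousand (anyone who worked, including part-time for economic reasons, counts as employed).
Unemployed = 143.52 thousand.
Labor force = 1,759.54 + 143.52 = 1,903.06 thousand.
Not in labor force = 886.21 + 132.53 + 37.01 = 1,055.75 thousand (those not working and not actively searching are outside the labor force — including those who want a job but have given up searching).
Civilian working-age population = 1,903.06 + 1,055.75 = 2,958.81 thousand.
Unemployment rate = 143.52 / 1,903.06 = 7.54%.
Labor force participation rate = 1,903.06 / 2,958.81 = 64.32%.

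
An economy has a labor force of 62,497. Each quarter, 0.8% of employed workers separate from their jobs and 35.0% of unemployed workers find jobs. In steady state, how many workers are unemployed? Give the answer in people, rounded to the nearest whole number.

About 1,397 are unemployed in steady state.

Steady-state unemployment rate u* = s/(s+f) = 0.8/(0.8+35.0) = 0.022346.
Unemployed = u* × labor force = 0.022346 × 62,497 ≈ 1,397.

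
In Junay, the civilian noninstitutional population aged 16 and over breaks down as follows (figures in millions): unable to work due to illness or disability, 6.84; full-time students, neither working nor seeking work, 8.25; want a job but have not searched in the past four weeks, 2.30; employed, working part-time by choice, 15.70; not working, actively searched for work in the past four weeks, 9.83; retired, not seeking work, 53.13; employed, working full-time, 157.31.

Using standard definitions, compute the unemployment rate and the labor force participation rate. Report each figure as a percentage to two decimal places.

Unemployment rate ≈ 5.38%; labor force participation rate ≈ 72.17%.

Employed = 15.70 + 157.31 = 173.01 million.
Unemployed = 9.83 million.
Labor force = 173.01 + 9.83 = 182.84 million.
Not in labor force = 6.84 + 8.25 + 2.30 + 53.13 = 70.52 million (those not working and not actively searching are outside the labor force — including those who want a job but have given up searching).
Civilian working-age population = 182.84 + 70.52 = 253.36 million.
Unemployment rate = 9.83 / 182.84 = 5.38%.
Labor force participation rate = 182.84 / 253.36 = 72.17%.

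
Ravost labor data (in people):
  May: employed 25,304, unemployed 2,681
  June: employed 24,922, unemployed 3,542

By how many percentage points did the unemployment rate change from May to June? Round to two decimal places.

May: labor force = 25,304 + 2,681 = 27,985; u = 2,681/27,985 = 9.58%.
June: labor force = 24,922 + 3,542 = 28,464; u = 3,542/28,464 = 12.44%.
Change = 12.44% − 9.58% = +2.86 pp.

The unemployment rate changed by +2.86 percentage points.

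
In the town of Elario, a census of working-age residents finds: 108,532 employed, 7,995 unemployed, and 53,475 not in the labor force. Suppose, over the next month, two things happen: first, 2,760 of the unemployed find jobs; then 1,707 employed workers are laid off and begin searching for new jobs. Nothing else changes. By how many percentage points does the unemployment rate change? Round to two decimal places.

Initially, labor force = 108,532 + 7,995 = 116,527, so u = 7,995/116,527 = 6.86%.
After the first change, unemployed falls and employed rises by 2,760; labor force unchanged → E = 111,292, U = 5,235, labor force = 116,527.
After the second change, employed falls and unemployed rises by 1,707; labor force unchanged → E = 109,585, U = 6,942, labor force = 116,527.
New unemployment rate = 6,942 / 116,527 = 5.96%.
Change = 5.96% − 6.86% = −0.90 percentage points.

The unemployment rate changes by −0.90 percentage points.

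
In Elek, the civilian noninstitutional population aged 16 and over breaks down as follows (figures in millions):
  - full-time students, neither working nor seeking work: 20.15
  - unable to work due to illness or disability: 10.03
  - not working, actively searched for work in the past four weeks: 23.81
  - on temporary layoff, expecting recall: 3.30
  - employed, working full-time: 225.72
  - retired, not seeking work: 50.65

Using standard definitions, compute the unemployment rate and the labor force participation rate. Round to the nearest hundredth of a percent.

Unemployment rate ≈ 10.72%; labor force participation rate ≈ 75.77%.

Employed = 225.72 million.
Unemployed = 23.81 + 3.30 = 27.11 million (jobless and actively searching, or on temporary layoff).
Labor force = 225.72 + 27.11 = 252.83 million.
Not in labor force = 20.15 + 10.03 + 50.65 = 80.83 million (those not working and not actively searching are outside the labor force).
Civilian working-age population = 252.83 + 80.83 = 333.66 million.
Unemployment rate = 27.11 / 252.83 = 10.72%.
Labor force participation rate = 252.83 / 333.66 = 75.77%.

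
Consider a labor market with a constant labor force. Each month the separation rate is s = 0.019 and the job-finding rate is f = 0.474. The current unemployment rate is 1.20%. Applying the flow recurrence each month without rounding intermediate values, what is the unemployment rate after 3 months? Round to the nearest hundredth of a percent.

With a fixed labor force, u_{t+1} = u_t + s·(1−u_t) − f·u_t = u_t·(1−s−f) + s.
Here 1−s−f = 0.507 and s = 0.019.
u_1 = 0.012000 × 0.507 + 0.019 = 0.025084.
u_2 = 0.025084 × 0.507 + 0.019 = 0.031718.
u_3 = 0.031718 × 0.507 + 0.019 = 0.035081.

Unemployment rate after three months ≈ 3.51%.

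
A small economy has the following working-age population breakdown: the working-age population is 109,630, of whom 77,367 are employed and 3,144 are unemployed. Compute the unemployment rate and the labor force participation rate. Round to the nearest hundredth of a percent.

Unemployment rate ≈ 3.91%; labor force participation rate ≈ 73.44%.

Labor force = employed + unemployed = 77,367 + 3,144 = 80,511.
Unemployment rate = 3,144 / 80,511 = 3.91%.
Labor force participation rate = 80,511 / 109,630 = 73.44%.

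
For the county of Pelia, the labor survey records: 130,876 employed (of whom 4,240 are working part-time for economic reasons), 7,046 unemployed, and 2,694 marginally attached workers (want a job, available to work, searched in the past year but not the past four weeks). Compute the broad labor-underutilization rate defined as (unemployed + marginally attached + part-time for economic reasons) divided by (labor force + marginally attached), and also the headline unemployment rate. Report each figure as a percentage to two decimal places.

Broad underutilization rate ≈ 9.94%; headline unemployment rate ≈ 5.11%.

Labor force = 130,876 + 7,046 = 137,922.
Numerator = 7,046 + 2,694 + 4,240 = 13,980.
Denominator = 137,922 + 2,694 = 140,616.
Broad rate = 13,980 / 140,616 = 9.94%.
Headline unemployment rate = 7,046 / 137,922 = 5.11%.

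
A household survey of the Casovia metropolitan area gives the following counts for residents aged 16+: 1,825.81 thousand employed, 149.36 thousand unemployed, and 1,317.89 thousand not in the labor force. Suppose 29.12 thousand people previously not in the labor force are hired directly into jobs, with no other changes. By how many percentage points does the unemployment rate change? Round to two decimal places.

The unemployment rate changes by −0.11 percentage points.

Initially, labor force = 1,825.81 + 149.36 = 1,975.17 thousand, so u = 149.36/1,975.17 = 7.56%.
After the change, employed and labor force both rise by 29.12; unemployed unchanged → E = 1,854.93, U = 149.36, labor force = 2,004.29 thousand.
New unemployment rate = 149.36 / 2,004.29 = 7.45%.
Change = 7.45% − 7.56% = −0.11 percentage points.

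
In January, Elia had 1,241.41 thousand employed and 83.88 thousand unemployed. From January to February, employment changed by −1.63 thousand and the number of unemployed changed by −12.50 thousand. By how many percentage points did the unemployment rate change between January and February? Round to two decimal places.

The unemployment rate changed by −0.89 percentage points.

January: labor force = 1,241.41 + 83.88 = 1,325.29; u = 83.88/1,325.29 = 6.33%.
February: labor force = 1,239.78 + 71.38 = 1,311.16; u = 71.38/1,311.16 = 5.44%.
Change = 5.44% − 6.33% = −0.89 pp.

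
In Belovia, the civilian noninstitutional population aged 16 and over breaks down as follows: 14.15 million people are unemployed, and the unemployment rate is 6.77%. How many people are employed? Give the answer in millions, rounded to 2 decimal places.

Labor force = U / u = 14.15 / 0.0677 ≈ 209.01 million.
Employed = labor force − unemployed = 209.01 − 14.15 = 194.86 million.

About 194.86 million are employed.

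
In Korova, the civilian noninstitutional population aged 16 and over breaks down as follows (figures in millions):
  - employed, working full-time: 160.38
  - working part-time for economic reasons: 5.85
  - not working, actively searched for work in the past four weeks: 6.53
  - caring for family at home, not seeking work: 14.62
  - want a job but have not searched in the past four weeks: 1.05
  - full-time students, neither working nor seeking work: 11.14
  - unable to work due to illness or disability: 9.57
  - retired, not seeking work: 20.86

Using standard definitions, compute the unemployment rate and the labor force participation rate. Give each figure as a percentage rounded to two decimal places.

Unemployment rate ≈ 3.78%; labor force participation rate ≈ 75.11%.

Employed = 160.38 + 5.85 = 166.23 million (anyone who worked, including part-time for economic reasons, counts as employed).
Unemployed = 6.53 million.
Labor force = 166.23 + 6.53 = 172.76 million.
Not in labor force = 14.62 + 1.05 + 11.14 + 9.57 + 20.86 = 57.24 million (those not working and not actively searching are outside the labor force — including those who want a job but have given up searching).
Civilian working-age population = 172.76 + 57.24 = 230.00 million.
Unemployment rate = 6.53 / 172.76 = 3.78%.
Labor force participation rate = 172.76 / 230.00 = 75.11%.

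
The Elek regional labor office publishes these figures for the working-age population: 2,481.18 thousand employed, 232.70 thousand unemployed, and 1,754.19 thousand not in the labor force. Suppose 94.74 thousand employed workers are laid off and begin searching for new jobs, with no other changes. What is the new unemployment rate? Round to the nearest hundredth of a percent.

New unemployment rate ≈ 12.07%.

Initially, labor force = 2,481.18 + 232.70 = 2,713.88 thousand, so u = 232.70/2,713.88 = 8.57%.
After the change, employed falls and unemployed rises by 94.74; labor force unchanged → E = 2,386.44, U = 327.44, labor force = 2,713.88 thousand.
New unemployment rate = 327.44 / 2,713.88 = 12.07%.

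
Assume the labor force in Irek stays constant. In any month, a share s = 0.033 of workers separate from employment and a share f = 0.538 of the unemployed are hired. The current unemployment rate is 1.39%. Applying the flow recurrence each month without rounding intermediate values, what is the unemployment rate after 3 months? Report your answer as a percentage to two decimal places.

With a fixed labor force, u_{t+1} = u_t + s·(1−u_t) − f·u_t = u_t·(1−s−f) + s.
Here 1−s−f = 0.429 and s = 0.033.
u_1 = 0.013900 × 0.429 + 0.033 = 0.038963.
u_2 = 0.038963 × 0.429 + 0.033 = 0.049715.
u_3 = 0.049715 × 0.429 + 0.033 = 0.054328.

Unemployment rate after three months ≈ 5.43%.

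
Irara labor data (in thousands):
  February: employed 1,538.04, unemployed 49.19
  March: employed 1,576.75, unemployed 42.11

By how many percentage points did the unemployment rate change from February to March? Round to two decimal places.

February: labor force = 1,538.04 + 49.19 = 1,587.23; u = 49.19/1,587.23 = 3.10%.
March: labor force = 1,576.75 + 42.11 = 1,618.86; u = 42.11/1,618.86 = 2.60%.
Change = 2.60% − 3.10% = −0.50 pp.

The unemployment rate changed by −0.50 percentage points.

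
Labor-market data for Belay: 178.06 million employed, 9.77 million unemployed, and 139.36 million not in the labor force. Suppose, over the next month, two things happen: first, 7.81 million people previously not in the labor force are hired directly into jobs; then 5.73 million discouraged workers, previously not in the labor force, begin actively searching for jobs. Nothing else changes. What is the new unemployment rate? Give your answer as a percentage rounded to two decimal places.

Initially, labor force = 178.06 + 9.77 = 187.83 million, so u = 9.77/187.83 = 5.20%.
After the first change, employed and labor force both rise by 7.81; unemployed unchanged → E = 185.87, U = 9.77, labor force = 195.64 million.
After the second change, unemployed and labor force both rise by 5.73 → E = 185.87, U = 15.50, labor force = 201.37 million.
New unemployment rate = 15.50 / 201.37 = 7.70%.

New unemployment rate ≈ 7.70%.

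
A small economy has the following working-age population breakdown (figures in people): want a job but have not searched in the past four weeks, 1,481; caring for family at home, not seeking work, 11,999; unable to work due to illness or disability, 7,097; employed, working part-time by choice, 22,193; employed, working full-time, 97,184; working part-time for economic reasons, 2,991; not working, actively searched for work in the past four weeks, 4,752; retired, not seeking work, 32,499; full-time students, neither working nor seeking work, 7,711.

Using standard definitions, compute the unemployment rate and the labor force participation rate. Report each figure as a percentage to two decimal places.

Employed = 22,193 + 97,184 + 2,991 = 122,368 (anyone who worked, including part-time for economic reasons, counts as employed).
Unemployed = 4,752.
Labor force = 122,368 + 4,752 = 127,120.
Not in labor force = 1,481 + 11,999 + 7,097 + 32,499 + 7,711 = 60,787 (those not working and not actively searching are outside the labor force — including those who want a job but have given up searching).
Civilian working-age population = 127,120 + 60,787 = 187,907.
Unemployment rate = 4,752 / 127,120 = 3.74%.
Labor force participation rate = 127,120 / 187,907 = 67.65%.

Unemployment rate ≈ 3.74%; labor force participation rate ≈ 67.65%.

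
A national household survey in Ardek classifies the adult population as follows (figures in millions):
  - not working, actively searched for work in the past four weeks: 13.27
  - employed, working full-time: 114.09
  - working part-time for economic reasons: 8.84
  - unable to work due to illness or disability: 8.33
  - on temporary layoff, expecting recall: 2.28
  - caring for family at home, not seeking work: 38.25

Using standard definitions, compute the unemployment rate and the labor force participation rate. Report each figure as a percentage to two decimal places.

Employed = 114.09 + 8.84 = 122.93 million (anyone who worked, including part-time for economic reasons, counts as employed).
Unemployed = 13.27 + 2.28 = 15.55 million (jobless and actively searching, or on temporary layoff).
Labor force = 122.93 + 15.55 = 138.48 million.
Not in labor force = 8.33 + 38.25 = 46.58 million (those not working and not actively searching are outside the labor force).
Civilian working-age population = 138.48 + 46.58 = 185.06 million.
Unemployment rate = 15.55 / 138.48 = 11.23%.
Labor force participation rate = 138.48 / 185.06 = 74.83%.

Unemployment rate ≈ 11.23%; labor force participation rate ≈ 74.83%.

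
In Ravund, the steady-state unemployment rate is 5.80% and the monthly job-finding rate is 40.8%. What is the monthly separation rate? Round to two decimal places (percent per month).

Separation rate ≈ 2.51% per month.

From u* = s/(s+f): s = u·f/(1−u).
s = 0.0580 × 40.8 / (1 − 0.0580) = 2.3664 / 0.9420 ≈ 2.51% per month.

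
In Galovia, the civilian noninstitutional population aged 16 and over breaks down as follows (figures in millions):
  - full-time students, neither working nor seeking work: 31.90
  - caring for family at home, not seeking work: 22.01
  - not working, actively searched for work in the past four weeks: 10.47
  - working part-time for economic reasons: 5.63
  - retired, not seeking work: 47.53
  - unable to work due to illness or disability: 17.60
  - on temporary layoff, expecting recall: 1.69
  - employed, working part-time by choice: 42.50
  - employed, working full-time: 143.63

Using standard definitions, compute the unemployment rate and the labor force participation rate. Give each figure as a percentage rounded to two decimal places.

Unemployment rate ≈ 5.96%; labor force participation rate ≈ 63.14%.

Employed = 5.63 + 42.50 + 143.63 = 191.76 million (anyone who worked, including part-time for economic reasons, counts as employed).
Unemployed = 10.47 + 1.69 = 12.16 million (jobless and actively searching, or on temporary layoff).
Labor force = 191.76 + 12.16 = 203.92 million.
Not in labor force = 31.90 + 22.01 + 47.53 + 17.60 = 119.04 million (those not working and not actively searching are outside the labor force).
Civilian working-age population = 203.92 + 119.04 = 322.96 million.
Unemployment rate = 12.16 / 203.92 = 5.96%.
Labor force participation rate = 203.92 / 322.96 = 63.14%.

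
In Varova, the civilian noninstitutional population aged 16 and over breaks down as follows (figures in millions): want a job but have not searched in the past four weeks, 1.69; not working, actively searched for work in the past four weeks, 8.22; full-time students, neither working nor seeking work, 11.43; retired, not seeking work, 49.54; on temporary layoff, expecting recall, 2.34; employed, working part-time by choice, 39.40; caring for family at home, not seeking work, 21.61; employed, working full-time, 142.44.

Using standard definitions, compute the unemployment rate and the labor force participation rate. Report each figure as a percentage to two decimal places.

Unemployment rate ≈ 5.49%; labor force participation rate ≈ 69.54%.

Employed = 39.40 + 142.44 = 181.84 million.
Unemployed = 8.22 + 2.34 = 10.56 million (jobless and actively searching, or on temporary layoff).
Labor force = 181.84 + 10.56 = 192.40 million.
Not in labor force = 1.69 + 11.43 + 49.54 + 21.61 = 84.27 million (those not working and not actively searching are outside the labor force — including those who want a job but have given up searching).
Civilian working-age population = 192.40 + 84.27 = 276.67 million.
Unemployment rate = 10.56 / 192.40 = 5.49%.
Labor force participation rate = 192.40 / 276.67 = 69.54%.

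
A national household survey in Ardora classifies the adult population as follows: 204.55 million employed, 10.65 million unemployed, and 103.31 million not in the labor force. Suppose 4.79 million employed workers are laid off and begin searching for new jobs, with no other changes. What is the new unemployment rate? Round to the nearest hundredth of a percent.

New unemployment rate ≈ 7.17%.

Initially, labor force = 204.55 + 10.65 = 215.20 million, so u = 10.65/215.20 = 4.95%.
After the change, employed falls and unemployed rises by 4.79; labor force unchanged → E = 199.76, U = 15.44, labor force = 215.20 million.
New unemployment rate = 15.44 / 215.20 = 7.17%.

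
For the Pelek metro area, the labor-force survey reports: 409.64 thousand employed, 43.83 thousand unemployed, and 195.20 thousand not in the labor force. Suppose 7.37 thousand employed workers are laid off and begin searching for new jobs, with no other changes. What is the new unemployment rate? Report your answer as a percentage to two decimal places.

New unemployment rate ≈ 11.29%.

Initially, labor force = 409.64 + 43.83 = 453.47 thousand, so u = 43.83/453.47 = 9.67%.
After the change, employed falls and unemployed rises by 7.37; labor force unchanged → E = 402.27, U = 51.20, labor force = 453.47 thousand.
New unemployment rate = 51.20 / 453.47 = 11.29%.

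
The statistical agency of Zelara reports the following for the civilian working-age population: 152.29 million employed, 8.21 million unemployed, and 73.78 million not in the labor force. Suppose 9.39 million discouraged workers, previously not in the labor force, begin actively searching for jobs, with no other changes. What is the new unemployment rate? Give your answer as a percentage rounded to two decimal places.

New unemployment rate ≈ 10.36%.

Initially, labor force = 152.29 + 8.21 = 160.50 million, so u = 8.21/160.50 = 5.12%.
After the change, unemployed and labor force both rise by 9.39 → E = 152.29, U = 17.60, labor force = 169.89 million.
New unemployment rate = 17.60 / 169.89 = 10.36%.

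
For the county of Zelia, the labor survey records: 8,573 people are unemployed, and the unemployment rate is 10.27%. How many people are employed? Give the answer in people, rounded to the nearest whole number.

Labor force = U / u = 8,573 / 0.1027 ≈ 83,476.
Employed = labor force − unemployed = 83,476 − 8,573 = 74,903.

About 74,903 are employed.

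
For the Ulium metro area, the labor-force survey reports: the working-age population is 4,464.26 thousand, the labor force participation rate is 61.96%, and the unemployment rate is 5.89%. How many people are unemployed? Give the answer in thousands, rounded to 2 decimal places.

About 162.92 thousand are unemployed.

Labor force = 0.6196 × 4,464.26 = 2,766.06 thousand.
Unemployed = 0.0589 × 2,766.06 ≈ 162.92 thousand.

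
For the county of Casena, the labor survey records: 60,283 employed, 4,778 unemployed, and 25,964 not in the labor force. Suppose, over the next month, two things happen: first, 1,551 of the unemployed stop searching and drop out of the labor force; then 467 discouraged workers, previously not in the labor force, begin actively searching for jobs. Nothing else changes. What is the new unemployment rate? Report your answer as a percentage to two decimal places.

Initially, labor force = 60,283 + 4,778 = 65,061, so u = 4,778/65,061 = 7.34%.
After the first change, unemployed and labor force both fall by 1,551 → E = 60,283, U = 3,227, labor force = 63,510.
After the second change, unemployed and labor force both rise by 467 → E = 60,283, U = 3,694, labor force = 63,977.
New unemployment rate = 3,694 / 63,977 = 5.77%.

New unemployment rate ≈ 5.77%.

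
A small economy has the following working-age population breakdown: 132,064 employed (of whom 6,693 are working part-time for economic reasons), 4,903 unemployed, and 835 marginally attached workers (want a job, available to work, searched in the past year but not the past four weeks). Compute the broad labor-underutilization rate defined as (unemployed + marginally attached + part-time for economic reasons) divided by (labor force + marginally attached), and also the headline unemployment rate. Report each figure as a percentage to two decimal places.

Labor force = 132,064 + 4,903 = 136,967.
Numerator = 4,903 + 835 + 6,693 = 12,431.
Denominator = 136,967 + 835 = 137,802.
Broad rate = 12,431 / 137,802 = 9.02%.
Headline unemployment rate = 4,903 / 136,967 = 3.58%.

Broad underutilization rate ≈ 9.02%; headline unemployment rate ≈ 3.58%.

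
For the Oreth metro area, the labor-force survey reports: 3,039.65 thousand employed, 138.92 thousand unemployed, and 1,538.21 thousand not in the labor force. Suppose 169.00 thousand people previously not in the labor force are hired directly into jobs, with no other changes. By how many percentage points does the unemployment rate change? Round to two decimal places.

The unemployment rate changes by −0.22 percentage points.

Initially, labor force = 3,039.65 + 138.92 = 3,178.57 thousand, so u = 138.92/3,178.57 = 4.37%.
After the change, employed and labor force both rise by 169.00; unemployed unchanged → E = 3,208.65, U = 138.92, labor force = 3,347.57 thousand.
New unemployment rate = 138.92 / 3,347.57 = 4.15%.
Change = 4.15% − 4.37% = −0.22 percentage points.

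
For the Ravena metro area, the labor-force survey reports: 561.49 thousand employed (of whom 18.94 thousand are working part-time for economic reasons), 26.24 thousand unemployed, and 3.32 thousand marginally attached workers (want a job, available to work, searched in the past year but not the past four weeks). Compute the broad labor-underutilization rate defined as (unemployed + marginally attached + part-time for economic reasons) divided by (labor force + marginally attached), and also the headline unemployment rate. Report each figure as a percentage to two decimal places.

Broad underutilization rate ≈ 8.21%; headline unemployment rate ≈ 4.46%.

Labor force = 561.49 + 26.24 = 587.73 thousand.
Numerator = 26.24 + 3.32 + 18.94 = 48.50 thousand.
Denominator = 587.73 + 3.32 = 591.05 thousand.
Broad rate = 48.50 / 591.05 = 8.21%.
Headline unemployment rate = 26.24 / 587.73 = 4.46%.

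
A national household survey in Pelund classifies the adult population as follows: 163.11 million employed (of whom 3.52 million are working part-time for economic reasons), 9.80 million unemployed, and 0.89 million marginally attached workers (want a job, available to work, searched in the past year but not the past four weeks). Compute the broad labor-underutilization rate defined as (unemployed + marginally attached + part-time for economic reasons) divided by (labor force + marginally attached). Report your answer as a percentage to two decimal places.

Labor force = 163.11 + 9.80 = 172.91 million.
Numerator = 9.80 + 0.89 + 3.52 = 14.21 million.
Denominator = 172.91 + 0.89 = 173.80 million.
Broad rate = 14.21 / 173.80 = 8.18%.

Broad underutilization rate ≈ 8.18%.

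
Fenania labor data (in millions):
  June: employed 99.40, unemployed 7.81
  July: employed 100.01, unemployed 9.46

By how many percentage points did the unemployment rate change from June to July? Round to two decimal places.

The unemployment rate changed by +1.36 percentage points.

June: labor force = 99.40 + 7.81 = 107.21; u = 7.81/107.21 = 7.28%.
July: labor force = 100.01 + 9.46 = 109.47; u = 9.46/109.47 = 8.64%.
Change = 8.64% − 7.28% = +1.36 pp.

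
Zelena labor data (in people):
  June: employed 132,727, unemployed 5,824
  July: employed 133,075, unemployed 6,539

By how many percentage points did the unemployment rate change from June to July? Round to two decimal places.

June: labor force = 132,727 + 5,824 = 138,551; u = 5,824/138,551 = 4.20%.
July: labor force = 133,075 + 6,539 = 139,614; u = 6,539/139,614 = 4.68%.
Change = 4.68% − 4.20% = +0.48 pp.

The unemployment rate changed by +0.48 percentage points.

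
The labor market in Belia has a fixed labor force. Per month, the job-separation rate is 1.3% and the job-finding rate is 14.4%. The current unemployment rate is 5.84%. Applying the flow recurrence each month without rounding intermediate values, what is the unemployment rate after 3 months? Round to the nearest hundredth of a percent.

Unemployment rate after three months ≈ 6.82%.

With a fixed labor force, u_{t+1} = u_t + s·(1−u_t) − f·u_t = u_t·(1−s−f) + s.
Here 1−s−f = 0.843 and s = 0.013.
u_1 = 0.058400 × 0.843 + 0.013 = 0.062231.
u_2 = 0.062231 × 0.843 + 0.013 = 0.065461.
u_3 = 0.065461 × 0.843 + 0.013 = 0.068184.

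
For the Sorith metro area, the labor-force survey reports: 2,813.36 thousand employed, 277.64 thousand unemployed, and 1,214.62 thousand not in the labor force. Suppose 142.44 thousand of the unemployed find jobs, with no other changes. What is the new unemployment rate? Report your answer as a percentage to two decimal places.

Initially, labor force = 2,813.36 + 277.64 = 3,091.00 thousand, so u = 277.64/3,091.00 = 8.98%.
After the change, unemployed falls and employed rises by 142.44; labor force unchanged → E = 2,955.80, U = 135.20, labor force = 3,091.00 thousand.
New unemployment rate = 135.20 / 3,091.00 = 4.37%.

New unemployment rate ≈ 4.37%.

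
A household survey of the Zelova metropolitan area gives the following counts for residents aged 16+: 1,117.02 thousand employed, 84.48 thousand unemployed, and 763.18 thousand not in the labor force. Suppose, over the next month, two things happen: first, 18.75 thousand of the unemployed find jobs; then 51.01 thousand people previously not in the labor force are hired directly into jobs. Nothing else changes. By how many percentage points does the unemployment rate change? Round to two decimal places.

Initially, labor force = 1,117.02 + 84.48 = 1,201.50 thousand, so u = 84.48/1,201.50 = 7.03%.
After the first change, unemployed falls and employed rises by 18.75; labor force unchanged → E = 1,135.77, U = 65.73, labor force = 1,201.50 thousand.
After the second change, employed and labor force both rise by 51.01; unemployed unchanged → E = 1,186.78, U = 65.73, labor force = 1,252.51 thousand.
New unemployment rate = 65.73 / 1,252.51 = 5.25%.
Change = 5.25% − 7.03% = −1.78 percentage points.

The unemployment rate changes by −1.78 percentage points.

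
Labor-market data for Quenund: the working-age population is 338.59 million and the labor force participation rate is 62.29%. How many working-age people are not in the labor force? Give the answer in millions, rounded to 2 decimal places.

Share not in the labor force = 1 − 0.6229 = 0.3771.
Not in labor force = 0.3771 × 338.59 ≈ 127.68 million.

About 127.68 million are not in the labor force.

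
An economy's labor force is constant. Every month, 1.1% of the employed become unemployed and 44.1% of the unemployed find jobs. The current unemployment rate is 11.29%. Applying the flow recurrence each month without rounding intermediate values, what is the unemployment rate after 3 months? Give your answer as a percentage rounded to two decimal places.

With a fixed labor force, u_{t+1} = u_t + s·(1−u_t) − f·u_t = u_t·(1−s−f) + s.
Here 1−s−f = 0.548 and s = 0.011.
u_1 = 0.112900 × 0.548 + 0.011 = 0.072869.
u_2 = 0.072869 × 0.548 + 0.011 = 0.050932.
u_3 = 0.050932 × 0.548 + 0.011 = 0.038911.

Unemployment rate after three months ≈ 3.89%.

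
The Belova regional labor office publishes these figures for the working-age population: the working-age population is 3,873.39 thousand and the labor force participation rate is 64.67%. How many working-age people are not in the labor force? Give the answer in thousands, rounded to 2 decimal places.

Share not in the labor force = 1 − 0.6467 = 0.3533.
Not in labor force = 0.3533 × 3,873.39 ≈ 1,368.47 thousand.

About 1,368.47 thousand are not in the labor force.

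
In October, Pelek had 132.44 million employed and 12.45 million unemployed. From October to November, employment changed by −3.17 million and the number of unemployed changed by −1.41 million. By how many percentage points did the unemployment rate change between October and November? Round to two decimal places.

The unemployment rate changed by −0.72 percentage points.

October: labor force = 132.44 + 12.45 = 144.89; u = 12.45/144.89 = 8.59%.
November: labor force = 129.27 + 11.04 = 140.31; u = 11.04/140.31 = 7.87%.
Change = 7.87% − 8.59% = −0.72 pp.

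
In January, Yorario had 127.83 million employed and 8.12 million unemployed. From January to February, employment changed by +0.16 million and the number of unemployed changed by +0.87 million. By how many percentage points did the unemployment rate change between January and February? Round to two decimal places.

January: labor force = 127.83 + 8.12 = 135.95; u = 8.12/135.95 = 5.97%.
February: labor force = 127.99 + 8.99 = 136.98; u = 8.99/136.98 = 6.56%.
Change = 6.56% − 5.97% = +0.59 pp.

The unemployment rate changed by +0.59 percentage points.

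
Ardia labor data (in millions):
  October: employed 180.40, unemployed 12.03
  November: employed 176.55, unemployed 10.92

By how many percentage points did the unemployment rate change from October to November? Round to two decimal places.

October: labor force = 180.40 + 12.03 = 192.43; u = 12.03/192.43 = 6.25%.
November: labor force = 176.55 + 10.92 = 187.47; u = 10.92/187.47 = 5.82%.
Change = 5.82% − 6.25% = −0.43 pp.

The unemployment rate changed by −0.43 percentage points.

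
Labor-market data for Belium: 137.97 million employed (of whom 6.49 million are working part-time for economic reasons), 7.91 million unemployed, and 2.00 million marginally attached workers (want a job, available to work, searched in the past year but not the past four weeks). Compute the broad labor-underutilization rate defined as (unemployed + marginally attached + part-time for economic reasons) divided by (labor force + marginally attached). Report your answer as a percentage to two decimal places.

Labor force = 137.97 + 7.91 = 145.88 million.
Numerator = 7.91 + 2.00 + 6.49 = 16.40 million.
Denominator = 145.88 + 2.00 = 147.88 million.
Broad rate = 16.40 / 147.88 = 11.09%.

Broad underutilization rate ≈ 11.09%.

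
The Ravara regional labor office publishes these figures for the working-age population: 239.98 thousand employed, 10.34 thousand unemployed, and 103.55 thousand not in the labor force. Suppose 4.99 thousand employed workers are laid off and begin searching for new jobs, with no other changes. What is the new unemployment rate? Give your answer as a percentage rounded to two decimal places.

Initially, labor force = 239.98 + 10.34 = 250.32 thousand, so u = 10.34/250.32 = 4.13%.
After the change, employed falls and unemployed rises by 4.99; labor force unchanged → E = 234.99, U = 15.33, labor force = 250.32 thousand.
New unemployment rate = 15.33 / 250.32 = 6.12%.

New unemployment rate ≈ 6.12%.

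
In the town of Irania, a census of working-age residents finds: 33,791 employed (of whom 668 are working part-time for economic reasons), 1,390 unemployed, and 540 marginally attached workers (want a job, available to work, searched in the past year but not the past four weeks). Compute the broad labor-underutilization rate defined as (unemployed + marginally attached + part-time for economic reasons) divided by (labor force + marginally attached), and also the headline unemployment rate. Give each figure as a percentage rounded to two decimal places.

Broad underutilization rate ≈ 7.27%; headline unemployment rate ≈ 3.95%.

Labor force = 33,791 + 1,390 = 35,181.
Numerator = 1,390 + 540 + 668 = 2,598.
Denominator = 35,181 + 540 = 35,721.
Broad rate = 2,598 / 35,721 = 7.27%.
Headline unemployment rate = 1,390 / 35,181 = 3.95%.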